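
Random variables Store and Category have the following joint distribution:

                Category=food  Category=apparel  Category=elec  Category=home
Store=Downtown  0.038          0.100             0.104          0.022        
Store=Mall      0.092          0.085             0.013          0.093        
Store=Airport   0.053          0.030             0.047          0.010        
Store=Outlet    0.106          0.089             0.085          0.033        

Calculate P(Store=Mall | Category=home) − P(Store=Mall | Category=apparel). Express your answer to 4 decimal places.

P(Category=home) = 0.022 + 0.093 + 0.010 + 0.033 = 0.158; P(Store=Mall | Category=home) = 0.093/0.158 = 0.58861.
P(Category=apparel) = 0.100 + 0.085 + 0.030 + 0.089 = 0.304; P(Store=Mall | Category=apparel) = 0.085/0.304 = 0.27961.
Difference = 0.3090.

0.3090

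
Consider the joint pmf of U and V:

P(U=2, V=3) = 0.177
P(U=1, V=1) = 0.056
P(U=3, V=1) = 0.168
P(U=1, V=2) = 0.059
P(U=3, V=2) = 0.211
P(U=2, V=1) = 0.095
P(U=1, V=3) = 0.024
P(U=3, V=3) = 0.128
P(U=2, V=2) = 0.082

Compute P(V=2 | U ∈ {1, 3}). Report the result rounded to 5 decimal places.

P(U=1) = 0.056 + 0.059 + 0.024 = 0.139.
P(U=3) = 0.168 + 0.211 + 0.128 = 0.507.
P(U ∈ {1, 3}) = 0.139 + 0.507 = 0.646; P(V=2, U ∈ {1, 3}) = 0.059 + 0.211 = 0.270.
P(V=2 | U ∈ {1, 3}) = 0.270/0.646 = 0.41796.

0.41796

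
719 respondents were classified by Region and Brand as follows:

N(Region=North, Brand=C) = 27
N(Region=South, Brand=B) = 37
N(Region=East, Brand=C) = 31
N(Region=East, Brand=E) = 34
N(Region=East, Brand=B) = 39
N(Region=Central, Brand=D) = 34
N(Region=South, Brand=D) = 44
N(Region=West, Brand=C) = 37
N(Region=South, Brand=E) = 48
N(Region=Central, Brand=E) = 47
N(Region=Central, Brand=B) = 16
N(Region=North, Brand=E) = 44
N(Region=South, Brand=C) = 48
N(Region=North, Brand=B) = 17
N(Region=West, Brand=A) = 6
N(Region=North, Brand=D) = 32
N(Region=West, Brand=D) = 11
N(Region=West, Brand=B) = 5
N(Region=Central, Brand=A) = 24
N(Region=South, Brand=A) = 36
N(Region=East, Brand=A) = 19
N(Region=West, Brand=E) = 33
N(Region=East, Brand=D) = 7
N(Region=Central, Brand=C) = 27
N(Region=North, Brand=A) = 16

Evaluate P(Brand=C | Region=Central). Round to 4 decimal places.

0.1824

Total with Region=Central: 24 + 16 + 27 + 34 + 47 = 148.
P(Brand=C | Region=Central) = 27/148 = 0.1824.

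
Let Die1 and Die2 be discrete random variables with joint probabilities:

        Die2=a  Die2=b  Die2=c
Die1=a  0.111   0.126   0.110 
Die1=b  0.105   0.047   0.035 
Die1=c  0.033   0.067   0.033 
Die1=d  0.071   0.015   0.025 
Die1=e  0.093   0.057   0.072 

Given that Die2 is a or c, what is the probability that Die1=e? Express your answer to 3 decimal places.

0.240

P(Die2=a) = 0.111 + 0.105 + 0.033 + 0.071 + 0.093 = 0.413.
P(Die2=c) = 0.110 + 0.035 + 0.033 + 0.025 + 0.072 = 0.275.
P(Die2 ∈ {a, c}) = 0.413 + 0.275 = 0.688; P(Die1=e, Die2 ∈ {a, c}) = 0.093 + 0.072 = 0.165.
P(Die1=e | Die2 ∈ {a, c}) = 0.165/0.688 = 0.240.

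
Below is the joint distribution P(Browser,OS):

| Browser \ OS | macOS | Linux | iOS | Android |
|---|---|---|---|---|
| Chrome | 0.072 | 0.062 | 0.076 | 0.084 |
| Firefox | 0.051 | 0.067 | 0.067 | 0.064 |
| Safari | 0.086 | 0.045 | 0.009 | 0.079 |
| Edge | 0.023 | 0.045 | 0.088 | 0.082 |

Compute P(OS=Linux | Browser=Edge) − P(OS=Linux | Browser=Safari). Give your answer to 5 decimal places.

-0.01640

P(Browser=Edge) = 0.023 + 0.045 + 0.088 + 0.082 = 0.238; P(OS=Linux | Browser=Edge) = 0.045/0.238 = 0.189076.
P(Browser=Safari) = 0.086 + 0.045 + 0.009 + 0.079 = 0.219; P(OS=Linux | Browser=Safari) = 0.045/0.219 = 0.205479.
Difference = -0.01640.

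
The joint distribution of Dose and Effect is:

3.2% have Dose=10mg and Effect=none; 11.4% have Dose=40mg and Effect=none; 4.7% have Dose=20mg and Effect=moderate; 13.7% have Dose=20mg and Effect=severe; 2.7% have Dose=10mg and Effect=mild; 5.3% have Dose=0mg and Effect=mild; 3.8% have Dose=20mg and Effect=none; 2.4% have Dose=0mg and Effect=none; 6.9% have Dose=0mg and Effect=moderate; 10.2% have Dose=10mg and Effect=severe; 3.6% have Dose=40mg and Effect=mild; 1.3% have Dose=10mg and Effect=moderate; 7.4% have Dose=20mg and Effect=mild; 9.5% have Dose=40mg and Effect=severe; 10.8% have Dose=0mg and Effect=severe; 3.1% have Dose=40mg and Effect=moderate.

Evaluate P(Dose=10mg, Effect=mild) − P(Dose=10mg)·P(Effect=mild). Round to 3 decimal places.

P(Dose=10mg) = 0.032 + 0.027 + 0.013 + 0.102 = 0.174.
P(Effect=mild) = 0.053 + 0.027 + 0.074 + 0.036 = 0.190.
P(Dose=10mg, Effect=mild) − P(Dose=10mg)P(Effect=mild) = 0.027 − 0.174×0.190 = -0.006.

-0.006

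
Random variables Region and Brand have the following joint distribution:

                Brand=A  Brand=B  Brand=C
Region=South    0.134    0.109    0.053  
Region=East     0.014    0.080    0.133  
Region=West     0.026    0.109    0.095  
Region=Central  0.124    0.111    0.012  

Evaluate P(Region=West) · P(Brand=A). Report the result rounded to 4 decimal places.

0.0685

P(Region=West) = 0.026 + 0.109 + 0.095 = 0.230.
P(Brand=A) = 0.134 + 0.014 + 0.026 + 0.124 = 0.298.
Product: 0.230 × 0.298 = 0.0685.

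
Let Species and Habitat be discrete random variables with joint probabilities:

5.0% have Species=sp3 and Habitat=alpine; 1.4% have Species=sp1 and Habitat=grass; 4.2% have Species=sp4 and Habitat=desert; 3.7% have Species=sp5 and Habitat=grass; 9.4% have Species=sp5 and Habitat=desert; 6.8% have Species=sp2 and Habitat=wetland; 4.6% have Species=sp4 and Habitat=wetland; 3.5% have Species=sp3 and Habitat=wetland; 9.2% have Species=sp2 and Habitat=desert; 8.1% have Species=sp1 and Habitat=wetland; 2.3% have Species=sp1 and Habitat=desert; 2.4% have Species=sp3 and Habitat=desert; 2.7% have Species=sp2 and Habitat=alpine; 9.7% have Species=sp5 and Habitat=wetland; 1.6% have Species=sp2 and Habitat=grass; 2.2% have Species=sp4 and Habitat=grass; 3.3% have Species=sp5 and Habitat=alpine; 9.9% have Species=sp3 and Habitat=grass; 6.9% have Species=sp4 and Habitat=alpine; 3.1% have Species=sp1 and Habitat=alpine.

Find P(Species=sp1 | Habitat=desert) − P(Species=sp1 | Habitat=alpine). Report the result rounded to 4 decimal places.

-0.0640

P(Habitat=desert) = 0.023 + 0.092 + 0.024 + 0.042 + 0.094 = 0.275; P(Species=sp1 | Habitat=desert) = 0.023/0.275 = 0.08364.
P(Habitat=alpine) = 0.031 + 0.027 + 0.050 + 0.069 + 0.033 = 0.210; P(Species=sp1 | Habitat=alpine) = 0.031/0.210 = 0.14762.
Difference = -0.0640.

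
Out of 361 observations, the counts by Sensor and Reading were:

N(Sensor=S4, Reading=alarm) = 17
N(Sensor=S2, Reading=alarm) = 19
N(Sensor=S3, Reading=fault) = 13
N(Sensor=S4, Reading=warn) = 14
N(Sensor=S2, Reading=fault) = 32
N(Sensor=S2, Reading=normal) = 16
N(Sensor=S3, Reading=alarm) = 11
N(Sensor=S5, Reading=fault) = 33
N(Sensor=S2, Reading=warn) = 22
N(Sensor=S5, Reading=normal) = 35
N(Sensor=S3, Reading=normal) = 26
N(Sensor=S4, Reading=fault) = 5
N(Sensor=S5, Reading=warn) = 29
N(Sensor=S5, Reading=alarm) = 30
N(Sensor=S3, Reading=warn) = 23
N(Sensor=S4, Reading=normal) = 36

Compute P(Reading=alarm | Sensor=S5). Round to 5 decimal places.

0.23622

Total with Sensor=S5: 35 + 29 + 30 + 33 = 127.
P(Reading=alarm | Sensor=S5) = 30/127 = 0.23622.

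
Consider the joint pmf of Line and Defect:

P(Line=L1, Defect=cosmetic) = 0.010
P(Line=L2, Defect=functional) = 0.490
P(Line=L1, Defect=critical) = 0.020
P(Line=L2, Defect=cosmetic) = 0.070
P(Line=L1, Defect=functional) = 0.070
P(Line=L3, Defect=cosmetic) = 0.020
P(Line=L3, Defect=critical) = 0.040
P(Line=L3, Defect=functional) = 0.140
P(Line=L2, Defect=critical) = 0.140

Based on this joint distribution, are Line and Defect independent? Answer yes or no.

yes

Every cell satisfies P(Line,Defect) = P(Line)·P(Defect). For instance P(Line=L2) = 0.700, P(Defect=functional) = 0.700, and 0.700×0.700 = 0.490 matches the joint entry. So Line and Defect are independent.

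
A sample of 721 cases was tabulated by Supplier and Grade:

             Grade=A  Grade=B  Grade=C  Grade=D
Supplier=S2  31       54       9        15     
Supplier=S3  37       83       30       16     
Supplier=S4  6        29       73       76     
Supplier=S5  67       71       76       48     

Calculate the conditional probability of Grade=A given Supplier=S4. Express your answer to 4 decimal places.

Total with Supplier=S4: 6 + 29 + 73 + 76 = 184.
P(Grade=A | Supplier=S4) = 6/184 = 0.0326.

0.0326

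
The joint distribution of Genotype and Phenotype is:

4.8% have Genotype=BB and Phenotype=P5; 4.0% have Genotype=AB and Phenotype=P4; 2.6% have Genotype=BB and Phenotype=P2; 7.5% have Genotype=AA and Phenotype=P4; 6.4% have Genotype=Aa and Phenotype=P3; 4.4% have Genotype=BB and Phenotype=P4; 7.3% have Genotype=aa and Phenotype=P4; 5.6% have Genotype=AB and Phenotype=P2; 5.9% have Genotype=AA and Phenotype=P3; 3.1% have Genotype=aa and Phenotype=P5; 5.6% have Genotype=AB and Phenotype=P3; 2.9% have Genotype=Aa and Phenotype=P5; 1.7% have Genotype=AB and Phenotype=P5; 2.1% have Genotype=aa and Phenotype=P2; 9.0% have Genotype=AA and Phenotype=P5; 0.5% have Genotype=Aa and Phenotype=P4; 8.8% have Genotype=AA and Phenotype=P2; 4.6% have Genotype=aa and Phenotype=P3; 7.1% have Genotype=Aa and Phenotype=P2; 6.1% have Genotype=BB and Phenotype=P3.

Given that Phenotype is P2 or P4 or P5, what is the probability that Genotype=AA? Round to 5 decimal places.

0.35434

P(Phenotype=P2) = 0.088 + 0.071 + 0.021 + 0.056 + 0.026 = 0.262.
P(Phenotype=P4) = 0.075 + 0.005 + 0.073 + 0.040 + 0.044 = 0.237.
P(Phenotype=P5) = 0.090 + 0.029 + 0.031 + 0.017 + 0.048 = 0.215.
P(Phenotype ∈ {P2, P4, P5}) = 0.262 + 0.237 + 0.215 = 0.714; P(Genotype=AA, Phenotype ∈ {P2, P4, P5}) = 0.088 + 0.075 + 0.090 = 0.253.
P(Genotype=AA | Phenotype ∈ {P2, P4, P5}) = 0.253/0.714 = 0.35434.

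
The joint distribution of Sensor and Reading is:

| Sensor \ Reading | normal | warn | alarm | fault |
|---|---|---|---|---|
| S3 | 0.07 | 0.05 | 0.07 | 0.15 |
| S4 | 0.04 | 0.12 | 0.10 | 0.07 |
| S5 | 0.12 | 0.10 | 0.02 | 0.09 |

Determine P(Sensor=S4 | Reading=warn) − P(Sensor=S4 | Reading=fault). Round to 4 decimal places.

P(Reading=warn) = 0.05 + 0.12 + 0.10 = 0.27; P(Sensor=S4 | Reading=warn) = 0.12/0.27 = 0.44444.
P(Reading=fault) = 0.15 + 0.07 + 0.09 = 0.31; P(Sensor=S4 | Reading=fault) = 0.07/0.31 = 0.22581.
Difference = 0.2186.

0.2186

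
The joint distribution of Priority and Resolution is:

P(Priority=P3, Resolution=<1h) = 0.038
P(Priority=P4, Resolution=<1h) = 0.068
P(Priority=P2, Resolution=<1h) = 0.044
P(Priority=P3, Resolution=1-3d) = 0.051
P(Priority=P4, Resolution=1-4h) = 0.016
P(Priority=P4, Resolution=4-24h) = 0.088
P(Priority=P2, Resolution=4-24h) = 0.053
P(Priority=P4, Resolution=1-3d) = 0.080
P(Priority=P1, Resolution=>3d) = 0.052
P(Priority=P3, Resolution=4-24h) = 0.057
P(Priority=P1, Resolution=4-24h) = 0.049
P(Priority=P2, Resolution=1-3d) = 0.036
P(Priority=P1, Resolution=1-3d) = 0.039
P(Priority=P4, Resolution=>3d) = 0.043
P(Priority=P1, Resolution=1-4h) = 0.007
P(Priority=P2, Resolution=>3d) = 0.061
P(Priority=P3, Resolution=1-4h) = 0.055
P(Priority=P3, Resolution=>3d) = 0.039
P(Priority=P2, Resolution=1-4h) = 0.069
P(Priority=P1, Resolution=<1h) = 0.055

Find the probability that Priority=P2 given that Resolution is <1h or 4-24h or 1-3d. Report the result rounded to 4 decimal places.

P(Resolution=<1h) = 0.055 + 0.044 + 0.038 + 0.068 = 0.205.
P(Resolution=4-24h) = 0.049 + 0.053 + 0.057 + 0.088 = 0.247.
P(Resolution=1-3d) = 0.039 + 0.036 + 0.051 + 0.080 = 0.206.
P(Resolution ∈ {<1h, 4-24h, 1-3d}) = 0.205 + 0.247 + 0.206 = 0.658; P(Priority=P2, Resolution ∈ {<1h, 4-24h, 1-3d}) = 0.044 + 0.053 + 0.036 = 0.133.
P(Priority=P2 | Resolution ∈ {<1h, 4-24h, 1-3d}) = 0.133/0.658 = 0.2021.

0.2021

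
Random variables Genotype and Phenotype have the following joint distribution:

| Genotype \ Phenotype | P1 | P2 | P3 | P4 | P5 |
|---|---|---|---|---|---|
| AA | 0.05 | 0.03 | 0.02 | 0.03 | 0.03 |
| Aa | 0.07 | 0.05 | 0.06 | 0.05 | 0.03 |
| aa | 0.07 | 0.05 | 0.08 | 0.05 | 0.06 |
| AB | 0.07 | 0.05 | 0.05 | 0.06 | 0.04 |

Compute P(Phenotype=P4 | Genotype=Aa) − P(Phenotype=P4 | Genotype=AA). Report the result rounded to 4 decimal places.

0.0048

P(Genotype=Aa) = 0.07 + 0.05 + 0.06 + 0.05 + 0.03 = 0.26; P(Phenotype=P4 | Genotype=Aa) = 0.05/0.26 = 0.19231.
P(Genotype=AA) = 0.05 + 0.03 + 0.02 + 0.03 + 0.03 = 0.16; P(Phenotype=P4 | Genotype=AA) = 0.03/0.16 = 0.18750.
Difference = 0.0048.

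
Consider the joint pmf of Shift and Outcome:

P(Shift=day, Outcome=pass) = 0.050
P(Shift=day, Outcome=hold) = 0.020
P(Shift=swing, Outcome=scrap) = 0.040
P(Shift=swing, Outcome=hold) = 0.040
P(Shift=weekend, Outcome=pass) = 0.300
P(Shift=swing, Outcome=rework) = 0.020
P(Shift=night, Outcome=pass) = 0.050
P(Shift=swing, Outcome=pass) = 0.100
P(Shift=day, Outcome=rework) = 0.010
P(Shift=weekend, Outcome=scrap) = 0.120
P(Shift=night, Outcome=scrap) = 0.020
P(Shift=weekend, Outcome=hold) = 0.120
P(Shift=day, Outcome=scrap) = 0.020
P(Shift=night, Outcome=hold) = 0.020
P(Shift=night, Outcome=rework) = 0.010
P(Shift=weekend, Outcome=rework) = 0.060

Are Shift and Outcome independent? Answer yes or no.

yes

Every cell satisfies P(Shift,Outcome) = P(Shift)·P(Outcome). For instance P(Shift=day) = 0.100, P(Outcome=hold) = 0.200, and 0.100×0.200 = 0.020 matches the joint entry. So Shift and Outcome are independent.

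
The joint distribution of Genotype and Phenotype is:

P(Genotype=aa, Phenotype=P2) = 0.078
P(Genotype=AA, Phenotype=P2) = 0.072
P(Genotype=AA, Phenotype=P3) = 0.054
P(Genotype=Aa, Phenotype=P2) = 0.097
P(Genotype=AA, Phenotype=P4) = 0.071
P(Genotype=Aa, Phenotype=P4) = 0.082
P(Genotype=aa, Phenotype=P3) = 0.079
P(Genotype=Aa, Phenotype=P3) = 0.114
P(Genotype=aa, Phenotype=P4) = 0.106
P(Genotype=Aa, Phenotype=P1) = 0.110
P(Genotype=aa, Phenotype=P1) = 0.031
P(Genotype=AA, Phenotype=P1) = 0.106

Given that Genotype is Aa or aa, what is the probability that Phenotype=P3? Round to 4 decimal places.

0.2769

P(Genotype=Aa) = 0.110 + 0.097 + 0.114 + 0.082 = 0.403.
P(Genotype=aa) = 0.031 + 0.078 + 0.079 + 0.106 = 0.294.
P(Genotype ∈ {Aa, aa}) = 0.403 + 0.294 = 0.697; P(Phenotype=P3, Genotype ∈ {Aa, aa}) = 0.114 + 0.079 = 0.193.
P(Phenotype=P3 | Genotype ∈ {Aa, aa}) = 0.193/0.697 = 0.2769.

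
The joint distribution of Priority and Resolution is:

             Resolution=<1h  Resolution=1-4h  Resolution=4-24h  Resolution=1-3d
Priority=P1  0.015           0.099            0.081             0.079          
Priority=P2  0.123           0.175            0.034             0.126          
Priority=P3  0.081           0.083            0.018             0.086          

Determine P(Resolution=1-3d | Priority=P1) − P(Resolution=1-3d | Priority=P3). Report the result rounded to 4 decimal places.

P(Priority=P1) = 0.015 + 0.099 + 0.081 + 0.079 = 0.274; P(Resolution=1-3d | Priority=P1) = 0.079/0.274 = 0.28832.
P(Priority=P3) = 0.081 + 0.083 + 0.018 + 0.086 = 0.268; P(Resolution=1-3d | Priority=P3) = 0.086/0.268 = 0.32090.
Difference = -0.0326.

-0.0326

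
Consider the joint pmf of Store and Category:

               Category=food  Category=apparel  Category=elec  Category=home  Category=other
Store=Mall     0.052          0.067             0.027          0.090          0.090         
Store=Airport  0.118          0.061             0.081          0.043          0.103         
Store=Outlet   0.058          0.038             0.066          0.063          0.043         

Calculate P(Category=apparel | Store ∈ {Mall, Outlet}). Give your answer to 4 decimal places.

P(Store=Mall) = 0.052 + 0.067 + 0.027 + 0.090 + 0.090 = 0.326.
P(Store=Outlet) = 0.058 + 0.038 + 0.066 + 0.063 + 0.043 = 0.268.
P(Store ∈ {Mall, Outlet}) = 0.326 + 0.268 = 0.594; P(Category=apparel, Store ∈ {Mall, Outlet}) = 0.067 + 0.038 = 0.105.
P(Category=apparel | Store ∈ {Mall, Outlet}) = 0.105/0.594 = 0.1768.

0.1768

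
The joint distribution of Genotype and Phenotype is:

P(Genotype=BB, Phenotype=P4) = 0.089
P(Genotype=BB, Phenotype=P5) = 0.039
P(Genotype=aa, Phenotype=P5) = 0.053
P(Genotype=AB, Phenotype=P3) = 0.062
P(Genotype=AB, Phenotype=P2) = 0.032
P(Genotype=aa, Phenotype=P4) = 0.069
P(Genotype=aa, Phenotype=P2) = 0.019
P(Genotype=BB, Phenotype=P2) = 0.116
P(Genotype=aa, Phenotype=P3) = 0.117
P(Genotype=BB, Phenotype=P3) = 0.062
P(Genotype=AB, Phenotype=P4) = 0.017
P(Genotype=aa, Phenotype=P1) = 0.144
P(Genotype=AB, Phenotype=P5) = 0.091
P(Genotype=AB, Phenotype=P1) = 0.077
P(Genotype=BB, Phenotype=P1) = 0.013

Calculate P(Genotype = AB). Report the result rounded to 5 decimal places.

P(Genotype=AB) = 0.077 + 0.032 + 0.062 + 0.017 + 0.091 = 0.279.

0.27900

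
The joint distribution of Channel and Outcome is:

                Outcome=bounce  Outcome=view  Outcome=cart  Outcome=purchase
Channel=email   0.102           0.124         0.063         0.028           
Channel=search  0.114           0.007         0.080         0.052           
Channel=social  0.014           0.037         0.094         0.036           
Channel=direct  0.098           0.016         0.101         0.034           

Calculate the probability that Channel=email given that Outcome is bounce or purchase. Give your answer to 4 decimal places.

P(Outcome=bounce) = 0.102 + 0.114 + 0.014 + 0.098 = 0.328.
P(Outcome=purchase) = 0.028 + 0.052 + 0.036 + 0.034 = 0.150.
P(Outcome ∈ {bounce, purchase}) = 0.328 + 0.150 = 0.478; P(Channel=email, Outcome ∈ {bounce, purchase}) = 0.102 + 0.028 = 0.130.
P(Channel=email | Outcome ∈ {bounce, purchase}) = 0.130/0.478 = 0.2720.

0.2720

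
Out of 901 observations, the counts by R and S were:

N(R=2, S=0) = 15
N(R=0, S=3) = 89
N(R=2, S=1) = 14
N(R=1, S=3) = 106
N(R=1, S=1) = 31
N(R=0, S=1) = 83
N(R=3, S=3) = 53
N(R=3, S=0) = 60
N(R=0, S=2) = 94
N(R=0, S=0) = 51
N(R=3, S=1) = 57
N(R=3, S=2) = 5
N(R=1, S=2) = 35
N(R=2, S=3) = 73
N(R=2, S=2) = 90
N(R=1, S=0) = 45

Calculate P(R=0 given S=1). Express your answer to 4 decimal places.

Total with S=1: 83 + 31 + 14 + 57 = 185.
P(R=0 | S=1) = 83/185 = 0.4486.

0.4486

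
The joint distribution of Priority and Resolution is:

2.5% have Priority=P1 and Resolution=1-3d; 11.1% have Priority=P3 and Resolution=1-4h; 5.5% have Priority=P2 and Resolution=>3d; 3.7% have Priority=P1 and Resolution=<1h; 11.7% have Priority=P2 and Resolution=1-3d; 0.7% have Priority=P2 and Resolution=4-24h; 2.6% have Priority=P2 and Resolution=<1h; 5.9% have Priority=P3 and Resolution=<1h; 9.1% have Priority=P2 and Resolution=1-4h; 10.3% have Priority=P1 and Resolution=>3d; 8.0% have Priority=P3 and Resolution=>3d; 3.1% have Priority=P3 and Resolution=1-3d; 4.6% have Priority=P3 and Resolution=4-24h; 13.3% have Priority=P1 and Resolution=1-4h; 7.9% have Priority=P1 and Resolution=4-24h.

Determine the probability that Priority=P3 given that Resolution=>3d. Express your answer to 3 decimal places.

P(Resolution=>3d) = 0.103 + 0.055 + 0.080 = 0.238.
P(Priority=P3 | Resolution=>3d) = 0.080/0.238 = 0.336.

0.336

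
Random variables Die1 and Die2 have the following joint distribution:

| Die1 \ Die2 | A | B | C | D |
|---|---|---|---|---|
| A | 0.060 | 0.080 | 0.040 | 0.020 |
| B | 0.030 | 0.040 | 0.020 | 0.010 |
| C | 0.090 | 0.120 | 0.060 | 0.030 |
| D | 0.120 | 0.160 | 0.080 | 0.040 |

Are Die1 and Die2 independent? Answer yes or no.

yes

Every cell satisfies P(Die1,Die2) = P(Die1)·P(Die2). For instance P(Die1=C) = 0.300, P(Die2=A) = 0.300, and 0.300×0.300 = 0.090 matches the joint entry. So Die1 and Die2 are independent.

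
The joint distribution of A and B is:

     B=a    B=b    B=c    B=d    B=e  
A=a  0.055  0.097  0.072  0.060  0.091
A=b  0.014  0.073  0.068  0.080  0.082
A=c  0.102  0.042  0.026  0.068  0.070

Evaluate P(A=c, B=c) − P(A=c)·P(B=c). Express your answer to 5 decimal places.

P(A=c) = 0.102 + 0.042 + 0.026 + 0.068 + 0.070 = 0.308.
P(B=c) = 0.072 + 0.068 + 0.026 = 0.166.
P(A=c, B=c) − P(A=c)P(B=c) = 0.026 − 0.308×0.166 = -0.02513.

-0.02513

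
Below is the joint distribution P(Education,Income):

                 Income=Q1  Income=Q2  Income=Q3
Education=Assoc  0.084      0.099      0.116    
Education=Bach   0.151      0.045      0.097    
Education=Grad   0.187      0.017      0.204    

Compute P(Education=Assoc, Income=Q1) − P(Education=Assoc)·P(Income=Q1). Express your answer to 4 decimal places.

-0.0422

P(Education=Assoc) = 0.084 + 0.099 + 0.116 = 0.299.
P(Income=Q1) = 0.084 + 0.151 + 0.187 = 0.422.
P(Education=Assoc, Income=Q1) − P(Education=Assoc)P(Income=Q1) = 0.084 − 0.299×0.422 = -0.0422.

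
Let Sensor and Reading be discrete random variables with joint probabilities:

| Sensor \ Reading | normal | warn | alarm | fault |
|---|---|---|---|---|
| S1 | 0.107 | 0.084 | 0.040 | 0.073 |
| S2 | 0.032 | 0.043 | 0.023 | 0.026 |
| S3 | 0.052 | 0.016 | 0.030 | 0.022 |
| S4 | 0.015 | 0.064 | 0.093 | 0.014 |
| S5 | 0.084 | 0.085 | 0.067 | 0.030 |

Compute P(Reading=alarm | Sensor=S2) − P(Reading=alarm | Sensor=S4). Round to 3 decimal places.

P(Sensor=S2) = 0.032 + 0.043 + 0.023 + 0.026 = 0.124; P(Reading=alarm | Sensor=S2) = 0.023/0.124 = 0.1855.
P(Sensor=S4) = 0.015 + 0.064 + 0.093 + 0.014 = 0.186; P(Reading=alarm | Sensor=S4) = 0.093/0.186 = 0.5000.
Difference = -0.315.

-0.315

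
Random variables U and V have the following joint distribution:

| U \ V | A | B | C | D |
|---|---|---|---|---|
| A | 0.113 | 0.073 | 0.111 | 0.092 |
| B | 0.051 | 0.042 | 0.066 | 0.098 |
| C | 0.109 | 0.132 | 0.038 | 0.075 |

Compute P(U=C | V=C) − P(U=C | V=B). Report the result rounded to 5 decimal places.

-0.35767

P(V=C) = 0.111 + 0.066 + 0.038 = 0.215; P(U=C | V=C) = 0.038/0.215 = 0.176744.
P(V=B) = 0.073 + 0.042 + 0.132 = 0.247; P(U=C | V=B) = 0.132/0.247 = 0.534413.
Difference = -0.35767.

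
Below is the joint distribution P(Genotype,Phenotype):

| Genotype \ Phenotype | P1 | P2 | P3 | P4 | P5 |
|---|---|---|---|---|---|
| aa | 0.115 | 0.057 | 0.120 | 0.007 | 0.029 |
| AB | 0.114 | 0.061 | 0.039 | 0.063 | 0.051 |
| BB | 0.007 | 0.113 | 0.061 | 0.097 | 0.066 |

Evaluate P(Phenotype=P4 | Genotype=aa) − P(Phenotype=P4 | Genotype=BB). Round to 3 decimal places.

-0.261

P(Genotype=aa) = 0.115 + 0.057 + 0.120 + 0.007 + 0.029 = 0.328; P(Phenotype=P4 | Genotype=aa) = 0.007/0.328 = 0.0213.
P(Genotype=BB) = 0.007 + 0.113 + 0.061 + 0.097 + 0.066 = 0.344; P(Phenotype=P4 | Genotype=BB) = 0.097/0.344 = 0.2820.
Difference = -0.261.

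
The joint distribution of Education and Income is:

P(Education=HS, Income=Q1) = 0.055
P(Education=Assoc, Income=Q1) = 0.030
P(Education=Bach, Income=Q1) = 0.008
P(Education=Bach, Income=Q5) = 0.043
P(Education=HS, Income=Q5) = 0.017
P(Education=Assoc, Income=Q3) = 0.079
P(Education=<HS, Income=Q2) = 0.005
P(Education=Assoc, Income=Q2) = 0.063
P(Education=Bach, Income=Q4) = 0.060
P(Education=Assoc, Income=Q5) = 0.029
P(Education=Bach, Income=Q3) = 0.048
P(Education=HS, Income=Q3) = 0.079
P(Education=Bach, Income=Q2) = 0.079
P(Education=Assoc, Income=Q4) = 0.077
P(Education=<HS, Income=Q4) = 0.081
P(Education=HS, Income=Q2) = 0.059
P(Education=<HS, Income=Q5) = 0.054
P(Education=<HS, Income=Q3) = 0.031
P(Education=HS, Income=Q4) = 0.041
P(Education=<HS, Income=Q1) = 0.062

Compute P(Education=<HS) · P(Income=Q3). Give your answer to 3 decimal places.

0.055

P(Education=<HS) = 0.062 + 0.005 + 0.031 + 0.081 + 0.054 = 0.233.
P(Income=Q3) = 0.031 + 0.079 + 0.079 + 0.048 = 0.237.
Product: 0.233 × 0.237 = 0.055.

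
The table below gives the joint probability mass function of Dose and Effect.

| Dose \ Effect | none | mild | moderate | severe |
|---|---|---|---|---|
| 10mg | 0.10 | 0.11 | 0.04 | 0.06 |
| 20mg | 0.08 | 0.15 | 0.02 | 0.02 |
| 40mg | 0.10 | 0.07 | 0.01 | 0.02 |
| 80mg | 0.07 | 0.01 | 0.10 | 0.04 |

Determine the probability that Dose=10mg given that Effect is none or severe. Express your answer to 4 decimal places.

0.3265

P(Effect=none) = 0.10 + 0.08 + 0.10 + 0.07 = 0.35.
P(Effect=severe) = 0.06 + 0.02 + 0.02 + 0.04 = 0.14.
P(Effect ∈ {none, severe}) = 0.35 + 0.14 = 0.49; P(Dose=10mg, Effect ∈ {none, severe}) = 0.10 + 0.06 = 0.16.
P(Dose=10mg | Effect ∈ {none, severe}) = 0.16/0.49 = 0.3265.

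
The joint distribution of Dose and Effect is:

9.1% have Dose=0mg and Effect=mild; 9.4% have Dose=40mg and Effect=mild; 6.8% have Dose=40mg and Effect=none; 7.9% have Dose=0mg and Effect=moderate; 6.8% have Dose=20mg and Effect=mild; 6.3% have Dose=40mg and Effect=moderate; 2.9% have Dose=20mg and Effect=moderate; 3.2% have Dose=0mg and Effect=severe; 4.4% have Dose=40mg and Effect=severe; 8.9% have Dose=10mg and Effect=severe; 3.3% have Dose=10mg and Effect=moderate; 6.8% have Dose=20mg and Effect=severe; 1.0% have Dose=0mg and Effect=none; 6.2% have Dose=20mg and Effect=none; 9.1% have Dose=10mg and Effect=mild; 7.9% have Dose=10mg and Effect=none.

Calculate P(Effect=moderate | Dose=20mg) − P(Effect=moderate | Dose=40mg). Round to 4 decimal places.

-0.1064

P(Dose=20mg) = 0.062 + 0.068 + 0.029 + 0.068 = 0.227; P(Effect=moderate | Dose=20mg) = 0.029/0.227 = 0.12775.
P(Dose=40mg) = 0.068 + 0.094 + 0.063 + 0.044 = 0.269; P(Effect=moderate | Dose=40mg) = 0.063/0.269 = 0.23420.
Difference = -0.1064.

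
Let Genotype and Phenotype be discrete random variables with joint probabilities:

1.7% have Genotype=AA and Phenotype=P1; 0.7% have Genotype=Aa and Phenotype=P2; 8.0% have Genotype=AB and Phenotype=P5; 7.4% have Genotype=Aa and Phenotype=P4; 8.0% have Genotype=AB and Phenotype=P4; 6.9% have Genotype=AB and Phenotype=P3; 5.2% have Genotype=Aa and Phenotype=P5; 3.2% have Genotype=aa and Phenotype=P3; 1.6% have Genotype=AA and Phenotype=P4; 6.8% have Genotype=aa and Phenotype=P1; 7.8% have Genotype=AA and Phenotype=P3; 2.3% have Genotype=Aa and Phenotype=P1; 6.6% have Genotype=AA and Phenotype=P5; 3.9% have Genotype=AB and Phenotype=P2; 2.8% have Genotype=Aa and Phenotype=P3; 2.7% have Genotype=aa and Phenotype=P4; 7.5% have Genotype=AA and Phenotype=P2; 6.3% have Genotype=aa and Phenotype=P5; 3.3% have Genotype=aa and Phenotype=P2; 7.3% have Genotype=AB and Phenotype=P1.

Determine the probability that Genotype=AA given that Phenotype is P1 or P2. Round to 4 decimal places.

P(Phenotype=P1) = 0.017 + 0.023 + 0.068 + 0.073 = 0.181.
P(Phenotype=P2) = 0.075 + 0.007 + 0.033 + 0.039 = 0.154.
P(Phenotype ∈ {P1, P2}) = 0.181 + 0.154 = 0.335; P(Genotype=AA, Phenotype ∈ {P1, P2}) = 0.017 + 0.075 = 0.092.
P(Genotype=AA | Phenotype ∈ {P1, P2}) = 0.092/0.335 = 0.2746.

0.2746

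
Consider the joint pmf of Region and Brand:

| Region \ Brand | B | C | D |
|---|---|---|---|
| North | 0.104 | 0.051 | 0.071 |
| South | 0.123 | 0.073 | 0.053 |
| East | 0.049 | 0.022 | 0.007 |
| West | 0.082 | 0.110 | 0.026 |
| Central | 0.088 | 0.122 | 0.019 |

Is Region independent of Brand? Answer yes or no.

P(Region=Central) = 0.229 and P(Brand=C) = 0.378, so their product is 0.08656, but P(Region=Central, Brand=C) = 0.122. Since these differ, Region and Brand are not independent.

no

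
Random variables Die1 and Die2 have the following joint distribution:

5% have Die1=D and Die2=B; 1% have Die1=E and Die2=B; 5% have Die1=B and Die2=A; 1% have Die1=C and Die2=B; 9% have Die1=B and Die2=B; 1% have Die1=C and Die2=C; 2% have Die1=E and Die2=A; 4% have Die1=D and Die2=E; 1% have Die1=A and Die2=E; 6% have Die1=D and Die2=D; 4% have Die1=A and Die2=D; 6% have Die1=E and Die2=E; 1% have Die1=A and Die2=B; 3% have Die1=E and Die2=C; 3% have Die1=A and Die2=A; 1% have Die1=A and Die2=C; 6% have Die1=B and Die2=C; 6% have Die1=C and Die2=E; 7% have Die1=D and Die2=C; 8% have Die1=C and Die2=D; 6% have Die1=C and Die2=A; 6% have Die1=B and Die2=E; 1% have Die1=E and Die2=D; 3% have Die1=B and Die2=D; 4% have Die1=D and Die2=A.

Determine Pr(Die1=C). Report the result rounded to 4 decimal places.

0.2200

P(Die1=C) = 0.06 + 0.01 + 0.01 + 0.08 + 0.06 = 0.22.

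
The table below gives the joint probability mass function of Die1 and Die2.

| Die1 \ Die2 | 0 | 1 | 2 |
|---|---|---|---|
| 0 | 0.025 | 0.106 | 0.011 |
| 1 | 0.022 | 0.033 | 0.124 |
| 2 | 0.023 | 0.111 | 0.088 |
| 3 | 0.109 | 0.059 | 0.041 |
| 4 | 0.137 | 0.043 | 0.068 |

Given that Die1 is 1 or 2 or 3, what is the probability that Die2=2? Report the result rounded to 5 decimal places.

P(Die1=1) = 0.022 + 0.033 + 0.124 = 0.179.
P(Die1=2) = 0.023 + 0.111 + 0.088 = 0.222.
P(Die1=3) = 0.109 + 0.059 + 0.041 = 0.209.
P(Die1 ∈ {1, 2, 3}) = 0.179 + 0.222 + 0.209 = 0.610; P(Die2=2, Die1 ∈ {1, 2, 3}) = 0.124 + 0.088 + 0.041 = 0.253.
P(Die2=2 | Die1 ∈ {1, 2, 3}) = 0.253/0.610 = 0.41475.

0.41475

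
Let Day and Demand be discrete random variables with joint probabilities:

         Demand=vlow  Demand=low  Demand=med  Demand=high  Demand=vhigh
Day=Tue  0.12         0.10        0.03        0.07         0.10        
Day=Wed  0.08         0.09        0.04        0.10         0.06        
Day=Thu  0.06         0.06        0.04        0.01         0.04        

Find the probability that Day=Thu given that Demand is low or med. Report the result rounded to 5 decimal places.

P(Demand=low) = 0.10 + 0.09 + 0.06 = 0.25.
P(Demand=med) = 0.03 + 0.04 + 0.04 = 0.11.
P(Demand ∈ {low, med}) = 0.25 + 0.11 = 0.36; P(Day=Thu, Demand ∈ {low, med}) = 0.06 + 0.04 = 0.10.
P(Day=Thu | Demand ∈ {low, med}) = 0.10/0.36 = 0.27778.

0.27778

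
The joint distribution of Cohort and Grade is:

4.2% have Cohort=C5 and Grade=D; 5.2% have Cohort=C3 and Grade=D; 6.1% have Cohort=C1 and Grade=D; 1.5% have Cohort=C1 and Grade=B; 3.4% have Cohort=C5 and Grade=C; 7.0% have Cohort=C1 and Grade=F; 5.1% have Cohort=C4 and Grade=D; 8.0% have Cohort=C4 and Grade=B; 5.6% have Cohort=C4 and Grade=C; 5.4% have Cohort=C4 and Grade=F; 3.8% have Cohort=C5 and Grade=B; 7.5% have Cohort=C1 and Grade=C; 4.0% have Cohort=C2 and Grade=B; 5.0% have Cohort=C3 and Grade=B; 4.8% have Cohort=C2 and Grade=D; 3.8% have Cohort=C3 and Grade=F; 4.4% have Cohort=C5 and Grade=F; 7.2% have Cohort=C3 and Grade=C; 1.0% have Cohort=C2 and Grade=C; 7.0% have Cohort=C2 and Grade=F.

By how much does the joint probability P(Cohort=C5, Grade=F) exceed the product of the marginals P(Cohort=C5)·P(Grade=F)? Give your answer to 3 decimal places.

0.000

P(Cohort=C5) = 0.038 + 0.034 + 0.042 + 0.044 = 0.158.
P(Grade=F) = 0.070 + 0.070 + 0.038 + 0.054 + 0.044 = 0.276.
P(Cohort=C5, Grade=F) − P(Cohort=C5)P(Grade=F) = 0.044 − 0.158×0.276 = 0.000.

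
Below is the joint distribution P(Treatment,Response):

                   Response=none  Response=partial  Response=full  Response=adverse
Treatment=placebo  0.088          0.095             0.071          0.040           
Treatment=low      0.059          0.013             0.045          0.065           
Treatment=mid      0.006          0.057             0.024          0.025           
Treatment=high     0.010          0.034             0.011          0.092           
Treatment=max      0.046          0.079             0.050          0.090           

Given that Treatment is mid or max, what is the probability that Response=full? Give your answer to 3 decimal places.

0.196

P(Treatment=mid) = 0.006 + 0.057 + 0.024 + 0.025 = 0.112.
P(Treatment=max) = 0.046 + 0.079 + 0.050 + 0.090 = 0.265.
P(Treatment ∈ {mid, max}) = 0.112 + 0.265 = 0.377; P(Response=full, Treatment ∈ {mid, max}) = 0.024 + 0.050 = 0.074.
P(Response=full | Treatment ∈ {mid, max}) = 0.074/0.377 = 0.196.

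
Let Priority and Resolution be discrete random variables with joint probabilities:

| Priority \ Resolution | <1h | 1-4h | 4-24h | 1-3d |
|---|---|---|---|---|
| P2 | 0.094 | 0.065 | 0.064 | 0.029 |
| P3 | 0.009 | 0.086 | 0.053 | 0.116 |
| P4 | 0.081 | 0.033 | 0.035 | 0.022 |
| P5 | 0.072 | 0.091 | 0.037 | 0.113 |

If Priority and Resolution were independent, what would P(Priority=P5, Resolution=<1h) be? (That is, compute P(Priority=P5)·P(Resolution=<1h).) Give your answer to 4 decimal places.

0.0801

P(Priority=P5) = 0.072 + 0.091 + 0.037 + 0.113 = 0.313.
P(Resolution=<1h) = 0.094 + 0.009 + 0.081 + 0.072 = 0.256.
Product: 0.313 × 0.256 = 0.0801.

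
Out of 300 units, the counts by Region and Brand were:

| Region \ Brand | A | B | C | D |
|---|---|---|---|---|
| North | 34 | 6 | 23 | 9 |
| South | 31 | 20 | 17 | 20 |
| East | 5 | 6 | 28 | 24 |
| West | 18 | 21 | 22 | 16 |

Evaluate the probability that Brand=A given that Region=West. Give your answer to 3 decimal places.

0.234

Total with Region=West: 18 + 21 + 22 + 16 = 77.
P(Brand=A | Region=West) = 18/77 = 0.234.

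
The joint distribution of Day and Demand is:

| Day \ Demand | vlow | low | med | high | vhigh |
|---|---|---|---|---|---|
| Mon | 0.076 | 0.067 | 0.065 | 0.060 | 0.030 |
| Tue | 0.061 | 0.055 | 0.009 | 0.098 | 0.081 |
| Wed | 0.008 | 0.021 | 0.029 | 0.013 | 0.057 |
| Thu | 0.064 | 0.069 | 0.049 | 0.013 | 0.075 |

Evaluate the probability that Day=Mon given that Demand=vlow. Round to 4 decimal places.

0.3636

P(Demand=vlow) = 0.076 + 0.061 + 0.008 + 0.064 = 0.209.
P(Day=Mon | Demand=vlow) = 0.076/0.209 = 0.3636.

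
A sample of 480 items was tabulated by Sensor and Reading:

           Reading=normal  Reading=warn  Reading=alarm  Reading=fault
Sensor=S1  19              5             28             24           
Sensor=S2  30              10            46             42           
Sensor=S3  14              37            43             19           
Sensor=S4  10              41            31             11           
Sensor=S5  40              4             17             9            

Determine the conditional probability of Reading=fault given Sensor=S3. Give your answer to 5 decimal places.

Total with Sensor=S3: 14 + 37 + 43 + 19 = 113.
P(Reading=fault | Sensor=S3) = 19/113 = 0.16814.

0.16814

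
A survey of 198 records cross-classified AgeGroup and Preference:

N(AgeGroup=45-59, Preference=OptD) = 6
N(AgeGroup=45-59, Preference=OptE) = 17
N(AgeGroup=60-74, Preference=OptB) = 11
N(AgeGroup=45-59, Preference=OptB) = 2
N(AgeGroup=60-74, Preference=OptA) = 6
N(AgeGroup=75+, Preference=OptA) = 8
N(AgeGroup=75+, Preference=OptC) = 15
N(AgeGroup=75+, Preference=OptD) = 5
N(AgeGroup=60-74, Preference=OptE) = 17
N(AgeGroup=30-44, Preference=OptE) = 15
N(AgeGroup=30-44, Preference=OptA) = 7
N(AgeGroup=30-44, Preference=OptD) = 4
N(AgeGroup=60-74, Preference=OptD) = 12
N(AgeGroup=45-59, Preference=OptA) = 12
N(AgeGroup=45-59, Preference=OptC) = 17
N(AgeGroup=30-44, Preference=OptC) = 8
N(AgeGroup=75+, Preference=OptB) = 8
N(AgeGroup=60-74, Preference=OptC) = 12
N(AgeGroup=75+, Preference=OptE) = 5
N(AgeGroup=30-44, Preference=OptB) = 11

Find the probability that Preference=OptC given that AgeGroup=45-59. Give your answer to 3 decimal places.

Total with AgeGroup=45-59: 12 + 2 + 17 + 6 + 17 = 54.
P(Preference=OptC | AgeGroup=45-59) = 17/54 = 0.315.

0.315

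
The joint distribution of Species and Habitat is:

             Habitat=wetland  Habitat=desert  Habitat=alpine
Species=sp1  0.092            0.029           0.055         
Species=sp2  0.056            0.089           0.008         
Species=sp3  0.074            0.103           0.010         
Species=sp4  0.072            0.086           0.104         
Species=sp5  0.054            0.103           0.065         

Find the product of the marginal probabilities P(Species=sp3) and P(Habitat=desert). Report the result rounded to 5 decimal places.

P(Species=sp3) = 0.074 + 0.103 + 0.010 = 0.187.
P(Habitat=desert) = 0.029 + 0.089 + 0.103 + 0.086 + 0.103 = 0.410.
Product: 0.187 × 0.410 = 0.07667.

0.07667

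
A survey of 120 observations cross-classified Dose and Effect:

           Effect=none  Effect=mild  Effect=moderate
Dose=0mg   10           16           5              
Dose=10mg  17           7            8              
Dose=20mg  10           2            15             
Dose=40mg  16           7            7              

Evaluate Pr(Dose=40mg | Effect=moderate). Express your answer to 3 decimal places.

0.200

Total with Effect=moderate: 5 + 8 + 15 + 7 = 35.
P(Dose=40mg | Effect=moderate) = 7/35 = 0.200.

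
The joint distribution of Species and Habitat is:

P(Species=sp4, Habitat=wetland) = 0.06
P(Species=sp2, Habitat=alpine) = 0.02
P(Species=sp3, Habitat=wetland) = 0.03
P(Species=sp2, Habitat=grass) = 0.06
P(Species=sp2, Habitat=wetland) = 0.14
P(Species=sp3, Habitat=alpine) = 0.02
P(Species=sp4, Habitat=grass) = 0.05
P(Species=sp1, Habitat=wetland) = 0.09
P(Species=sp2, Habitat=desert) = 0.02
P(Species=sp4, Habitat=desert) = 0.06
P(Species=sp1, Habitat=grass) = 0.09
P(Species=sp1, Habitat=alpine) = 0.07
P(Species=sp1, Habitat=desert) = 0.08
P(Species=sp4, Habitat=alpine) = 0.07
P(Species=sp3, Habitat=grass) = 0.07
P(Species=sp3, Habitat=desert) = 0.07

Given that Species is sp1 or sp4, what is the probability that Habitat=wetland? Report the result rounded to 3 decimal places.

P(Species=sp1) = 0.09 + 0.09 + 0.08 + 0.07 = 0.33.
P(Species=sp4) = 0.05 + 0.06 + 0.06 + 0.07 = 0.24.
P(Species ∈ {sp1, sp4}) = 0.33 + 0.24 = 0.57; P(Habitat=wetland, Species ∈ {sp1, sp4}) = 0.09 + 0.06 = 0.15.
P(Habitat=wetland | Species ∈ {sp1, sp4}) = 0.15/0.57 = 0.263.

0.263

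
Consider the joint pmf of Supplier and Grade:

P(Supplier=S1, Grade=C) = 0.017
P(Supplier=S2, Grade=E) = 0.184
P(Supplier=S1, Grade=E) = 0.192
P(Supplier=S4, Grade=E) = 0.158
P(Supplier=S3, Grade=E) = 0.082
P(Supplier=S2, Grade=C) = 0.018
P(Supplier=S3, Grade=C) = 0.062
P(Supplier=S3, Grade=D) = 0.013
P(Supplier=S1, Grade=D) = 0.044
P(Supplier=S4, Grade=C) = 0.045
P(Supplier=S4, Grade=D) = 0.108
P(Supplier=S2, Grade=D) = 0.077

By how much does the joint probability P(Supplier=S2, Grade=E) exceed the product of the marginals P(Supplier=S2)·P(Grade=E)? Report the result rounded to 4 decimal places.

0.0121

P(Supplier=S2) = 0.018 + 0.077 + 0.184 = 0.279.
P(Grade=E) = 0.192 + 0.184 + 0.082 + 0.158 = 0.616.
P(Supplier=S2, Grade=E) − P(Supplier=S2)P(Grade=E) = 0.184 − 0.279×0.616 = 0.0121.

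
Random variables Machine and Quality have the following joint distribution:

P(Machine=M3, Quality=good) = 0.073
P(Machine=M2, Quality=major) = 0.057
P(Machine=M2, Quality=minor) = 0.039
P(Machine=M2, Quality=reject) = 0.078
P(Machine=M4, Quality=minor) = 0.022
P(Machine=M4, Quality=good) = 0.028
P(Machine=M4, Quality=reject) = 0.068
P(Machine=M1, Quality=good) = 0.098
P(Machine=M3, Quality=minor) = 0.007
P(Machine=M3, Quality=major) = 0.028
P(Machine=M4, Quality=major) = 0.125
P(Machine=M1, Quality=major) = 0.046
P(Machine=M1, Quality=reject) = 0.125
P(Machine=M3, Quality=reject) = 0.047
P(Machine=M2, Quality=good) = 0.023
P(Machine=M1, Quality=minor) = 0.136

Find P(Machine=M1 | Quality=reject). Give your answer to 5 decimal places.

P(Quality=reject) = 0.125 + 0.078 + 0.047 + 0.068 = 0.318.
P(Machine=M1 | Quality=reject) = 0.125/0.318 = 0.39308.

0.39308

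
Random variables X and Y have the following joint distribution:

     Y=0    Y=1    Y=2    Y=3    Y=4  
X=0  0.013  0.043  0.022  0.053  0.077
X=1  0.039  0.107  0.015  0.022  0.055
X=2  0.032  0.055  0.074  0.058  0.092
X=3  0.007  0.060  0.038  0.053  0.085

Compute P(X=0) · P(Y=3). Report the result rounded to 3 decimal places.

P(X=0) = 0.013 + 0.043 + 0.022 + 0.053 + 0.077 = 0.208.
P(Y=3) = 0.053 + 0.022 + 0.058 + 0.053 = 0.186.
Product: 0.208 × 0.186 = 0.039.

0.039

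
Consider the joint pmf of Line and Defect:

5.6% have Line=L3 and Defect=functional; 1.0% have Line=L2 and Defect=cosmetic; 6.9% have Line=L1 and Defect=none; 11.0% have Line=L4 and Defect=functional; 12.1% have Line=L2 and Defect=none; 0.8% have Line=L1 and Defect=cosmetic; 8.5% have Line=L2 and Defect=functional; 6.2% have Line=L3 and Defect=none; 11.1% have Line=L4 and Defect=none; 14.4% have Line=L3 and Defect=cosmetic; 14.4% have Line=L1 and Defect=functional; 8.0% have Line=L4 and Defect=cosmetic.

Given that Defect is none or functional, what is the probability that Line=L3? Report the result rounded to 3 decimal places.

P(Defect=none) = 0.069 + 0.121 + 0.062 + 0.111 = 0.363.
P(Defect=functional) = 0.144 + 0.085 + 0.056 + 0.110 = 0.395.
P(Defect ∈ {none, functional}) = 0.363 + 0.395 = 0.758; P(Line=L3, Defect ∈ {none, functional}) = 0.062 + 0.056 = 0.118.
P(Line=L3 | Defect ∈ {none, functional}) = 0.118/0.758 = 0.156.

0.156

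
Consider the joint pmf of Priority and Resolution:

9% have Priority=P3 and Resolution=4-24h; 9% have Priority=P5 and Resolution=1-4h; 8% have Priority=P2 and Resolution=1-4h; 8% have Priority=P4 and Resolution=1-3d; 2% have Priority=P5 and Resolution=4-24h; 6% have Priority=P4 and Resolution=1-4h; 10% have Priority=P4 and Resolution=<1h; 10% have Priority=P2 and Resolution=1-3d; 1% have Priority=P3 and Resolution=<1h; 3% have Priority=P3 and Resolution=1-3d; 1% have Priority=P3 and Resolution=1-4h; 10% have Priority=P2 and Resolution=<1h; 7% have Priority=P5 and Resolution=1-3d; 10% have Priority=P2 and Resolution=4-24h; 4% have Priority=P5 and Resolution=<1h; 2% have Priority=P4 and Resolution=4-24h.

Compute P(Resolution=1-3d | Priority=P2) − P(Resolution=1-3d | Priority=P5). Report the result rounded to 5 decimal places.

-0.05502

P(Priority=P2) = 0.10 + 0.08 + 0.10 + 0.10 = 0.38; P(Resolution=1-3d | Priority=P2) = 0.10/0.38 = 0.263158.
P(Priority=P5) = 0.04 + 0.09 + 0.02 + 0.07 = 0.22; P(Resolution=1-3d | Priority=P5) = 0.07/0.22 = 0.318182.
Difference = -0.05502.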